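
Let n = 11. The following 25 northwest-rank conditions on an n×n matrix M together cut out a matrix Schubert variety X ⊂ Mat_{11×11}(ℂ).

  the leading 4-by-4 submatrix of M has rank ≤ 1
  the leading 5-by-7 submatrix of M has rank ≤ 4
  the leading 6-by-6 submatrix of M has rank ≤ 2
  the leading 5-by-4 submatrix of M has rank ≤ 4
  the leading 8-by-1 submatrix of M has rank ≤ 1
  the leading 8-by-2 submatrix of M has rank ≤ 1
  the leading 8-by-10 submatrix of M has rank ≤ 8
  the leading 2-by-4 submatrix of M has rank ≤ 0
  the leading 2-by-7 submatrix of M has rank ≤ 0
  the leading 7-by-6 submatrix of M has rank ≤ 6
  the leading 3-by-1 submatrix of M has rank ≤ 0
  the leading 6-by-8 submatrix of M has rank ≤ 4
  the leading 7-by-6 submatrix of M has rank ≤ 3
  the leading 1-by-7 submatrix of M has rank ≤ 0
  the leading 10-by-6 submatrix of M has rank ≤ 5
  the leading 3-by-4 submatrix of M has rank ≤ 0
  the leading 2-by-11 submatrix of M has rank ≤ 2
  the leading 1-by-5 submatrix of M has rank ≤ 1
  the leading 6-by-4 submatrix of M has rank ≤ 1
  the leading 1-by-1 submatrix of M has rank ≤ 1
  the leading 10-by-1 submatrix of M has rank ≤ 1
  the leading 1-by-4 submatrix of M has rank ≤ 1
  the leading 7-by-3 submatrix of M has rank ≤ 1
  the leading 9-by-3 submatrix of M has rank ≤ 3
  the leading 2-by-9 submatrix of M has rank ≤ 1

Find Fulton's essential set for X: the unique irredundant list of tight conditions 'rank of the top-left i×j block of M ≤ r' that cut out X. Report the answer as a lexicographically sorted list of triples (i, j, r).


The tightest implied rank at each (i,j), from the 25 conditions:

  row 1: 0 0 0 0 0 0 0 1 1 1 1
  row 2: 0 0 0 0 0 0 0 1 1 2 2
  row 3: 0 0 0 0 1 1 1 2 2 3 3
  row 4: 1 1 1 1 2 2 2 3 3 4 4
  row 5: 1 1 1 1 2 2 3 4 4 5 5
  row 6: 1 1 1 1 2 2 3 4 5 6 6
  row 7: 1 1 1 2 3 3 4 5 6 7 7
  row 8: 1 1 2 3 4 4 5 6 7 8 8
  row 9: 1 2 3 4 5 5 6 7 8 9 9
  row 10: 1 2 3 4 5 5 6 7 8 9 10
  row 11: 1 2 3 4 5 6 7 8 9 10 11

the unique w with this rank table is (8, 10, 5, 1, 7, 9, 4, 3, 2, 11, 6).

ℓ(w)=31; the 8 essential cells (i,j,r):

[(2, 7, 0), (2, 9, 1), (3, 4, 0), (6, 4, 1), (6, 6, 2), (7, 3, 1), (8, 2, 1), (10, 6, 5)]


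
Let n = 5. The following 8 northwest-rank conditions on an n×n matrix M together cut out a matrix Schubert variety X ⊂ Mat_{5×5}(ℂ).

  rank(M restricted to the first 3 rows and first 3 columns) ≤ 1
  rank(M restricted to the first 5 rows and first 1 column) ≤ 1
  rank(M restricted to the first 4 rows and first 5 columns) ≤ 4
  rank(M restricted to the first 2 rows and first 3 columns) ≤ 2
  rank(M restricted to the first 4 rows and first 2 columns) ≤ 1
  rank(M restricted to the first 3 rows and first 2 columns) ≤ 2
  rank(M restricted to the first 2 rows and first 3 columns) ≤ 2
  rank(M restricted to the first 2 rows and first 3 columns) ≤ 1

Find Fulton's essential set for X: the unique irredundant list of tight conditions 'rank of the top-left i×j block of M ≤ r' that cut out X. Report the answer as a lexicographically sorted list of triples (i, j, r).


Computing R[i][j] = min implied NW-rank bound (n=5, 8 conditions):

  row 1: 1  1  1  1  1
  row 2: 1  1  1  2  2
  row 3: 1  1  1  2  3
  row 4: 1  1  2  3  4
  row 5: 1  2  3  4  5

the unique w with this rank table is (1, 4, 5, 3, 2).

Rothe diagram D(w) (5 cells), 2 SE-corners (essential conditions):

[(3, 3, 1), (4, 2, 1)]


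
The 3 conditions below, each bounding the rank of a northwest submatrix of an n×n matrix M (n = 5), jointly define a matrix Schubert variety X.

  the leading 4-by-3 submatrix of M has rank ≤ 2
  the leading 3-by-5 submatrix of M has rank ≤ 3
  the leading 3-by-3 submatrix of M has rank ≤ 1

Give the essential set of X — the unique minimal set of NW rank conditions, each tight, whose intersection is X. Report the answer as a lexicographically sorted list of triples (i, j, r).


Rank table r_w(5×5) implied by the 3 constraints:

  R[1]: 1, 1, 1, 1, 1
  R[2]: 1, 1, 1, 2, 2
  R[3]: 1, 1, 1, 2, 3
  R[4]: 1, 2, 2, 3, 4
  R[5]: 1, 2, 3, 4, 5

the unique w with this rank table is (1, 4, 5, 2, 3).

1 SE-corner of the 4-cell Rothe diagram gives Ess(w):

[(3, 3, 1)]


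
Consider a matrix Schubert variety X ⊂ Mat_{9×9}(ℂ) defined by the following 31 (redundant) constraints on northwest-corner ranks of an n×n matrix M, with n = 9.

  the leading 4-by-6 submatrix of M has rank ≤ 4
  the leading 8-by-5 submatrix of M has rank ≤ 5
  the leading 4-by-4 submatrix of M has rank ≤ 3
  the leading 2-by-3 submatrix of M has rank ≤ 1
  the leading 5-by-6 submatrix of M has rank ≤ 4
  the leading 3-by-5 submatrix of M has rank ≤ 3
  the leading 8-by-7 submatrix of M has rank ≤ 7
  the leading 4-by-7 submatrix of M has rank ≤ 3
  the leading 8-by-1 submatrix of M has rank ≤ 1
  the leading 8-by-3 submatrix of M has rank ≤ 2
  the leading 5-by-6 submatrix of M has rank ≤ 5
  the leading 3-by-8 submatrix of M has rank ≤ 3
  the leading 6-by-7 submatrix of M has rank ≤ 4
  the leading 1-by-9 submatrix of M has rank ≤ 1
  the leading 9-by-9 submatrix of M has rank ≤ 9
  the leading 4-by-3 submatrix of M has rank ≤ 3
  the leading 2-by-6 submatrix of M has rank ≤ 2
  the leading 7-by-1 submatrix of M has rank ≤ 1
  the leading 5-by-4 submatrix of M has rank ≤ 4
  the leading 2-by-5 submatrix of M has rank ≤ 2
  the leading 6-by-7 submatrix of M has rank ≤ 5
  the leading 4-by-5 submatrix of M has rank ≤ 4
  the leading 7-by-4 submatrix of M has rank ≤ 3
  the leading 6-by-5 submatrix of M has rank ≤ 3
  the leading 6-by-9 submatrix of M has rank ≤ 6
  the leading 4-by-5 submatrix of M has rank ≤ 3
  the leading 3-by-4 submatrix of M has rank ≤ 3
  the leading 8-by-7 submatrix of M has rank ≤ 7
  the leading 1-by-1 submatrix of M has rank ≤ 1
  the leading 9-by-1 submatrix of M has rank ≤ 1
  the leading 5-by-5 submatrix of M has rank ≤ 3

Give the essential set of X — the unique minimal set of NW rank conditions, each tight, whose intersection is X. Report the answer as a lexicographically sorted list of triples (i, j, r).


Propagating the 31 rank bounds to every northwest block:

  1  1  1  1  1  1  1  1  1
  1  1  1  2  2  2  2  2  2
  1  2  2  3  3  3  3  3  3
  1  2  2  3  3  3  3  4  4
  1  2  2  3  3  4  4  5  5
  1  2  2  3  3  4  4  5  6
  1  2  2  3  4  5  5  6  7
  1  2  2  3  4  5  6  7  8
  1  2  3  4  5  6  7  8  9

so w = (1, 4, 2, 8, 6, 9, 5, 7, 3).

D(w) has 13 cells with 5 SE-corners; essential set:

[(2, 3, 1), (4, 7, 3), (6, 5, 3), (6, 7, 4), (8, 3, 2)]


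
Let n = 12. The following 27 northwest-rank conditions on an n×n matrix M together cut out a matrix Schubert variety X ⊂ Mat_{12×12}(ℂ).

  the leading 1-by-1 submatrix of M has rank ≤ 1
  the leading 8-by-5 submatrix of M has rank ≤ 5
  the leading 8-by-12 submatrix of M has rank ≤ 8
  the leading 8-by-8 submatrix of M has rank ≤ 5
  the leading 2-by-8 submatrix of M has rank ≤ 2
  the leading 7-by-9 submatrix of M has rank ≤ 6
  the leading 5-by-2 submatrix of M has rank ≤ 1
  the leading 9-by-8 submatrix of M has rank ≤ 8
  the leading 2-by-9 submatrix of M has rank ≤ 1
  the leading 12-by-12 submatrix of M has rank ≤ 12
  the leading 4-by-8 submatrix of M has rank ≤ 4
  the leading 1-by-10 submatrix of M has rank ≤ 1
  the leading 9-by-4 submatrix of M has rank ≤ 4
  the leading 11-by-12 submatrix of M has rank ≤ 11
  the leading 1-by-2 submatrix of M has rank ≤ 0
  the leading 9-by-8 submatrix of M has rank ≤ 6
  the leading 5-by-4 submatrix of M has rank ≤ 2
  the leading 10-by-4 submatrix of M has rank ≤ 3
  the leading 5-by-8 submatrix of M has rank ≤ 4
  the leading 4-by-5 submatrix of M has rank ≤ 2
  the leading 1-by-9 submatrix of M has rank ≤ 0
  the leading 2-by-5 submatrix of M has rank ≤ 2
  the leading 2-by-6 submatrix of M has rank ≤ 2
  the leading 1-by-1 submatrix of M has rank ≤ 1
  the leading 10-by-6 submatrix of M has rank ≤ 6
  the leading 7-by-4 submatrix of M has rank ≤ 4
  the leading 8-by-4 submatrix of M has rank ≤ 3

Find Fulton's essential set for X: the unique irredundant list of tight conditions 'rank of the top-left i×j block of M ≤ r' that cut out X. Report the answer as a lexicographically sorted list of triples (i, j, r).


Recovering R(i,j) via the rank-extension bound from the 27 conditions:

  row 1: 0, 0, 0, 0, 0, 0, 0, 0, 0, 1, 1, 1
  row 2: 1, 1, 1, 1, 1, 1, 1, 1, 1, 2, 2, 2
  row 3: 1, 1, 2, 2, 2, 2, 2, 2, 2, 3, 3, 3
  row 4: 1, 1, 2, 2, 2, 3, 3, 3, 3, 4, 4, 4
  row 5: 1, 1, 2, 2, 3, 4, 4, 4, 4, 5, 5, 5
  row 6: 1, 2, 3, 3, 4, 5, 5, 5, 5, 6, 6, 6
  row 7: 1, 2, 3, 3, 4, 5, 5, 5, 6, 7, 7, 7
  row 8: 1, 2, 3, 3, 4, 5, 5, 5, 6, 7, 8, 8
  row 9: 1, 2, 3, 3, 4, 5, 6, 6, 7, 8, 9, 9
  row 10: 1, 2, 3, 3, 4, 5, 6, 7, 8, 9, 10, 10
  row 11: 1, 2, 3, 4, 5, 6, 7, 8, 9, 10, 11, 11
  row 12: 1, 2, 3, 4, 5, 6, 7, 8, 9, 10, 11, 12

hence w(1..12) = (10, 1, 3, 6, 5, 2, 9, 11, 7, 8, 4, 12).

ℓ(w)=23; the 6 essential cells (i,j,r):

[(1, 9, 0), (4, 5, 2), (5, 2, 1), (5, 4, 2), (8, 8, 5), (10, 4, 3)]


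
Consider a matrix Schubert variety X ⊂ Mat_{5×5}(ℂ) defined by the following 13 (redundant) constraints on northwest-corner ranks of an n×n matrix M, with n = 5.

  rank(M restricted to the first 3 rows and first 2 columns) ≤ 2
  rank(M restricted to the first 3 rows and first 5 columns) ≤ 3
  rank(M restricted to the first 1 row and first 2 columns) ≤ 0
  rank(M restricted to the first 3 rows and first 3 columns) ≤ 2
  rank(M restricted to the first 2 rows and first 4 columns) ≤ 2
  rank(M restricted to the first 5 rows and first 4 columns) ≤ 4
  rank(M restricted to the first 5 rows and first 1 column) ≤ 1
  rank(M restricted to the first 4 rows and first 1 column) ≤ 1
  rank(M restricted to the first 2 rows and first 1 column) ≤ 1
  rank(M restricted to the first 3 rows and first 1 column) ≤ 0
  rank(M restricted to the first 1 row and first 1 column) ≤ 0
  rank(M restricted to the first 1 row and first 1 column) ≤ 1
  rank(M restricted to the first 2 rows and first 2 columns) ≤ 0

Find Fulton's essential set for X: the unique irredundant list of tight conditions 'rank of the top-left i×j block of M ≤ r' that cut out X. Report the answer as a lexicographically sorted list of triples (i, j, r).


Rank table r_w(5×5) implied by the 13 constraints:

  R[1]: 0 | 0 | 1 | 1 | 1
  R[2]: 0 | 0 | 1 | 2 | 2
  R[3]: 0 | 1 | 2 | 3 | 3
  R[4]: 1 | 2 | 3 | 4 | 4
  R[5]: 1 | 2 | 3 | 4 | 5

second differences of R give the permutation w = (3, 4, 2, 1, 5).

|D(w)|=5, |Ess(w)|=2:

[(2, 2, 0), (3, 1, 0)]


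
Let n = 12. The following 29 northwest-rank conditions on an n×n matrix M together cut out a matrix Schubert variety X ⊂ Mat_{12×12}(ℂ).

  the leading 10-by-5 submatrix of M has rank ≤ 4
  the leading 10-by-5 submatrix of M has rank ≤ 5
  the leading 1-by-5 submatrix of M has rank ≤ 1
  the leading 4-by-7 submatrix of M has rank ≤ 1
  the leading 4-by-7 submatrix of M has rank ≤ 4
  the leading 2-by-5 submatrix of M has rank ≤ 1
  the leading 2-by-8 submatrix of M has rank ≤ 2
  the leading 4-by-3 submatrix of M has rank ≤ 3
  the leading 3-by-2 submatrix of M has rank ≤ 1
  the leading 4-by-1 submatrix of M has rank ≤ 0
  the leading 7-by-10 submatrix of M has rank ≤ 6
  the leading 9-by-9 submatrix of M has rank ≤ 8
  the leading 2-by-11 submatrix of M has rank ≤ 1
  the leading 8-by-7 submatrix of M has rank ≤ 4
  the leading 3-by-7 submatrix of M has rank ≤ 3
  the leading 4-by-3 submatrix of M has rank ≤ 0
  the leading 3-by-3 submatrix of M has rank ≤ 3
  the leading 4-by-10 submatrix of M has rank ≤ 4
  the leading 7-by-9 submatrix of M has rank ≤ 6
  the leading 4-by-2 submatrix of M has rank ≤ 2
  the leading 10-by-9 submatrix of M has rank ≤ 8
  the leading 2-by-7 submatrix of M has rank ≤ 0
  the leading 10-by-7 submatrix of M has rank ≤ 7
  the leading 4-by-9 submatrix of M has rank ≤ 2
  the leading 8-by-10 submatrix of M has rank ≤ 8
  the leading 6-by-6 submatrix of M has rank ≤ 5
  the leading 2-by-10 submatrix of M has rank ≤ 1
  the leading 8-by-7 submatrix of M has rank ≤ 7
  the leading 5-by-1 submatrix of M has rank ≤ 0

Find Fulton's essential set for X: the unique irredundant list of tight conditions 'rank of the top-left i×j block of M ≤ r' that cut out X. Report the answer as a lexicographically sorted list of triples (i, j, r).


Computing R[i][j] = min implied NW-rank bound (n=12, 29 conditions):

  0 0 0 0 0 0 0 1 1 1 1 1
  0 0 0 0 0 0 0 1 1 1 1 2
  0 0 0 1 1 1 1 2 2 2 2 3
  0 0 0 1 1 1 1 2 2 3 3 4
  0 1 1 2 2 2 2 3 3 4 4 5
  1 2 2 3 3 3 3 4 4 5 5 6
  1 2 3 4 4 4 4 5 5 6 6 7
  1 2 3 4 4 4 4 5 6 7 7 8
  1 2 3 4 4 5 5 6 7 8 8 9
  1 2 3 4 4 5 6 7 8 9 9 10
  1 2 3 4 5 6 7 8 9 10 10 11
  1 2 3 4 5 6 7 8 9 10 11 12

giving w = (8, 12, 4, 10, 2, 1, 3, 9, 6, 7, 5, 11) via Δ²R.

Rothe diagram D(w) (33 cells), 8 SE-corners (essential conditions):

[(2, 7, 0), (2, 11, 1), (4, 3, 0), (4, 7, 1), (4, 9, 2), (5, 1, 0), (8, 7, 4), (10, 5, 4)]


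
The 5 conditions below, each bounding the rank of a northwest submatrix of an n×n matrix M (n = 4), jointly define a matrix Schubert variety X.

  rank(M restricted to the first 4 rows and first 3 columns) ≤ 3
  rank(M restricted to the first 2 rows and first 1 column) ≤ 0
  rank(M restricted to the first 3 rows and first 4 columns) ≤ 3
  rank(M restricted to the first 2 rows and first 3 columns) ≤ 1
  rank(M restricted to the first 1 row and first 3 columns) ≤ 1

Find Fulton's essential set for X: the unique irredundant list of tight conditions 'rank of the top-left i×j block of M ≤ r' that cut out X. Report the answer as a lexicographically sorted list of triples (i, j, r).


Reconstructing r_w from the 5 given conditions:

  R[1]: 0 | 1 | 1 | 1
  R[2]: 0 | 1 | 1 | 2
  R[3]: 1 | 2 | 2 | 3
  R[4]: 1 | 2 | 3 | 4

so w = (2, 4, 1, 3).

D(w) has 3 cells with 2 SE-corners; essential set:

[(2, 1, 0), (2, 3, 1)]


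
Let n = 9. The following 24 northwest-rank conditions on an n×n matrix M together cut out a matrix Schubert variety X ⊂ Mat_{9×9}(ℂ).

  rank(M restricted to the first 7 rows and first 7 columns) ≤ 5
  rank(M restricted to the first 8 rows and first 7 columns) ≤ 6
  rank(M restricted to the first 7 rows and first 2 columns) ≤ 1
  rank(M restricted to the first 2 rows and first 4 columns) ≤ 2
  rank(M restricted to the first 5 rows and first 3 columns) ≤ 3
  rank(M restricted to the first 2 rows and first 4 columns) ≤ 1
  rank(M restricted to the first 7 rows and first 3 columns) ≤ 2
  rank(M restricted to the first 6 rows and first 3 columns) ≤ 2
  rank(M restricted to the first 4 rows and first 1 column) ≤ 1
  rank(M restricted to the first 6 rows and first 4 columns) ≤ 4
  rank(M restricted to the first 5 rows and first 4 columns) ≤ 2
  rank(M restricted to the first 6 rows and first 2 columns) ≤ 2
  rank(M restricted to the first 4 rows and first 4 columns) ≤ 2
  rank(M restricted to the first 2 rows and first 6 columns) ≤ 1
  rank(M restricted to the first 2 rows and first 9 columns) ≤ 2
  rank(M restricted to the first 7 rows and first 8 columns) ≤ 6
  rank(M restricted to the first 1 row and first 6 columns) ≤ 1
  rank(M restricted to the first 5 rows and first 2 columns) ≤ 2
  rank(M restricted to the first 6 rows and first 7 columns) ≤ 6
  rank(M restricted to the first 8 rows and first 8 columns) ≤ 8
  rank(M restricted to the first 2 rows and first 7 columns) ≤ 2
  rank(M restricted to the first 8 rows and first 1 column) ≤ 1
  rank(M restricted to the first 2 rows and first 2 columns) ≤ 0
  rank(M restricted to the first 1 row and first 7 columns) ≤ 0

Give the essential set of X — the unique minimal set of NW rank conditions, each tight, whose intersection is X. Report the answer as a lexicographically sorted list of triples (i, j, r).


Reconstructing r_w from the 24 given conditions:

  row 1: 0 | 0 | 0 | 0 | 0 | 0 | 0 | 1 | 1
  row 2: 0 | 0 | 1 | 1 | 1 | 1 | 1 | 2 | 2
  row 3: 1 | 1 | 2 | 2 | 2 | 2 | 2 | 3 | 3
  row 4: 1 | 1 | 2 | 2 | 3 | 3 | 3 | 4 | 4
  row 5: 1 | 1 | 2 | 2 | 3 | 4 | 4 | 5 | 5
  row 6: 1 | 1 | 2 | 3 | 4 | 5 | 5 | 6 | 6
  row 7: 1 | 1 | 2 | 3 | 4 | 5 | 5 | 6 | 7
  row 8: 1 | 2 | 3 | 4 | 5 | 6 | 6 | 7 | 8
  row 9: 1 | 2 | 3 | 4 | 5 | 6 | 7 | 8 | 9

giving w = (8, 3, 1, 5, 6, 4, 9, 2, 7) via Δ²R.

D(w) has 16 cells with 5 SE-corners; essential set:

[(1, 7, 0), (2, 2, 0), (5, 4, 2), (7, 2, 1), (7, 7, 5)]


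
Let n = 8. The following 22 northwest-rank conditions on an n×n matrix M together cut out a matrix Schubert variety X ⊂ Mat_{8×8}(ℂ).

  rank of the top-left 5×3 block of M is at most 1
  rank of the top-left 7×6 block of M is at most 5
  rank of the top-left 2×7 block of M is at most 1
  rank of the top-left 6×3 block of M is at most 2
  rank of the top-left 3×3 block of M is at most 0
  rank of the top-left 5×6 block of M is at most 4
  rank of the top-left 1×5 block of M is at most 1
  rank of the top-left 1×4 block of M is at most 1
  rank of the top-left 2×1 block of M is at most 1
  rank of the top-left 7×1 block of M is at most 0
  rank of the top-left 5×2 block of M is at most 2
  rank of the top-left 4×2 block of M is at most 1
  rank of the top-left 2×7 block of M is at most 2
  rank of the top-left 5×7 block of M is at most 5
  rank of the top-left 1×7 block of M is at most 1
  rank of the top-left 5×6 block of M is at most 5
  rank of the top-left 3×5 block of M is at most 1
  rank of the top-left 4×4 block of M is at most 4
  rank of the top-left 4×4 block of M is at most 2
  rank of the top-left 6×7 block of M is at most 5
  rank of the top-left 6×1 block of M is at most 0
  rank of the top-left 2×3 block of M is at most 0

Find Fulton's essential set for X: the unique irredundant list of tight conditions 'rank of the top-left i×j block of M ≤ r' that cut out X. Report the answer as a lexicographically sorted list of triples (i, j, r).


Computing R[i][j] = min implied NW-rank bound (n=8, 22 conditions):

  0  0  0  1  1  1  1  1
  0  0  0  1  1  1  1  2
  0  0  0  1  1  2  2  3
  0  1  1  2  2  3  3  4
  0  1  1  2  3  4  4  5
  0  1  2  3  4  5  5  6
  0  1  2  3  4  5  6  7
  1  2  3  4  5  6  7  8

giving w = (4, 8, 6, 2, 5, 3, 7, 1) via Δ²R.

ℓ(w)=18; the 5 essential cells (i,j,r):

[(2, 7, 1), (3, 3, 0), (3, 5, 1), (5, 3, 1), (7, 1, 0)]


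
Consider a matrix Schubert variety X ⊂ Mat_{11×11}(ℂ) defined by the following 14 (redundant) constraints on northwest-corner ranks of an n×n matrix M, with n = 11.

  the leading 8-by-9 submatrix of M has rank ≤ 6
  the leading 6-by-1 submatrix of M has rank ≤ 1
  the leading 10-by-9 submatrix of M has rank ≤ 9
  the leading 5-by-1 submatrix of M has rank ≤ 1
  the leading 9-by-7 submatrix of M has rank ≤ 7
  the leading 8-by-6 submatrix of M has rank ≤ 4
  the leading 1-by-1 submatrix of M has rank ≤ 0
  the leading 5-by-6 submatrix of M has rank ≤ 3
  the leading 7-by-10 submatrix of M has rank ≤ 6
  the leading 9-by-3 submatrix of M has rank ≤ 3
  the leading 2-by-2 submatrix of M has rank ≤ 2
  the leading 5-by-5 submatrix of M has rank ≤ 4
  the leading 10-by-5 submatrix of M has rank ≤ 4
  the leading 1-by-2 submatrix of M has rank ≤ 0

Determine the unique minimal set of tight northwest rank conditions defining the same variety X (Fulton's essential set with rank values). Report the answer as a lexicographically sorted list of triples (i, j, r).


The tightest implied rank at each (i,j), from the 14 conditions:

  i=1: 0  0  1  1  1  1  1  1  1  1  1
  i=2: 1  1  2  2  2  2  2  2  2  2  2
  i=3: 1  2  3  3  3  3  3  3  3  3  3
  i=4: 1  2  3  3  3  3  4  4  4  4  4
  i=5: 1  2  3  3  3  3  4  5  5  5  5
  i=6: 1  2  3  4  4  4  5  6  6  6  6
  i=7: 1  2  3  4  4  4  5  6  6  6  7
  i=8: 1  2  3  4  4  4  5  6  6  7  8
  i=9: 1  2  3  4  4  5  6  7  7  8  9
  i=10: 1  2  3  4  4  5  6  7  8  9  10
  i=11: 1  2  3  4  5  6  7  8  9  10  11

giving w = (3, 1, 2, 7, 8, 4, 11, 10, 6, 9, 5) via Δ²R.

Fulton essential set (6 of the 17 Rothe cells):

[(1, 2, 0), (5, 6, 3), (7, 10, 6), (8, 6, 4), (8, 9, 6), (10, 5, 4)]


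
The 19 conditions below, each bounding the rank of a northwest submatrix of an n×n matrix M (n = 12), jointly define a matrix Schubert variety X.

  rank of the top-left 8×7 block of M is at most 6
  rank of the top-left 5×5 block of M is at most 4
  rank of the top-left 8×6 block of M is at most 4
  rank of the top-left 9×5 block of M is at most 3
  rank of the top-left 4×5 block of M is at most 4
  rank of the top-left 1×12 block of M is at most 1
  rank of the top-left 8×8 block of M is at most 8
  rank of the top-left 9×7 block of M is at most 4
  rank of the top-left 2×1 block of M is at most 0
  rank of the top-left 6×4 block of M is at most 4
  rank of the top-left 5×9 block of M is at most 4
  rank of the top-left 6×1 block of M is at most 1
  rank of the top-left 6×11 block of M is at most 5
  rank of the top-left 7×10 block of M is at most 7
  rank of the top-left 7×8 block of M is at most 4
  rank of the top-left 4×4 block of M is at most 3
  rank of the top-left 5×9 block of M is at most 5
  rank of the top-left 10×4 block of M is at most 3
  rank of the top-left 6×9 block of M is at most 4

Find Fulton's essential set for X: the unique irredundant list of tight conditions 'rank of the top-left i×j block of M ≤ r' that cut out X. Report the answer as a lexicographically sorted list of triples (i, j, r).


Reconstructing r_w from the 19 given conditions:

  i=1: 0 | 1 | 1 | 1 | 1 | 1 | 1 | 1 | 1 | 1 | 1 | 1
  i=2: 0 | 1 | 2 | 2 | 2 | 2 | 2 | 2 | 2 | 2 | 2 | 2
  i=3: 1 | 2 | 3 | 3 | 3 | 3 | 3 | 3 | 3 | 3 | 3 | 3
  i=4: 1 | 2 | 3 | 3 | 3 | 4 | 4 | 4 | 4 | 4 | 4 | 4
  i=5: 1 | 2 | 3 | 3 | 3 | 4 | 4 | 4 | 4 | 5 | 5 | 5
  i=6: 1 | 2 | 3 | 3 | 3 | 4 | 4 | 4 | 4 | 5 | 5 | 6
  i=7: 1 | 2 | 3 | 3 | 3 | 4 | 4 | 4 | 5 | 6 | 6 | 7
  i=8: 1 | 2 | 3 | 3 | 3 | 4 | 4 | 5 | 6 | 7 | 7 | 8
  i=9: 1 | 2 | 3 | 3 | 3 | 4 | 4 | 5 | 6 | 7 | 8 | 9
  i=10: 1 | 2 | 3 | 3 | 4 | 5 | 5 | 6 | 7 | 8 | 9 | 10
  i=11: 1 | 2 | 3 | 4 | 5 | 6 | 6 | 7 | 8 | 9 | 10 | 11
  i=12: 1 | 2 | 3 | 4 | 5 | 6 | 7 | 8 | 9 | 10 | 11 | 12

giving w = (2, 3, 1, 6, 10, 12, 9, 8, 11, 5, 4, 7) via Δ²R.

Rothe diagram D(w) (26 cells), 7 SE-corners (essential conditions):

[(2, 1, 0), (6, 9, 4), (6, 11, 5), (7, 8, 4), (9, 5, 3), (9, 7, 4), (10, 4, 3)]


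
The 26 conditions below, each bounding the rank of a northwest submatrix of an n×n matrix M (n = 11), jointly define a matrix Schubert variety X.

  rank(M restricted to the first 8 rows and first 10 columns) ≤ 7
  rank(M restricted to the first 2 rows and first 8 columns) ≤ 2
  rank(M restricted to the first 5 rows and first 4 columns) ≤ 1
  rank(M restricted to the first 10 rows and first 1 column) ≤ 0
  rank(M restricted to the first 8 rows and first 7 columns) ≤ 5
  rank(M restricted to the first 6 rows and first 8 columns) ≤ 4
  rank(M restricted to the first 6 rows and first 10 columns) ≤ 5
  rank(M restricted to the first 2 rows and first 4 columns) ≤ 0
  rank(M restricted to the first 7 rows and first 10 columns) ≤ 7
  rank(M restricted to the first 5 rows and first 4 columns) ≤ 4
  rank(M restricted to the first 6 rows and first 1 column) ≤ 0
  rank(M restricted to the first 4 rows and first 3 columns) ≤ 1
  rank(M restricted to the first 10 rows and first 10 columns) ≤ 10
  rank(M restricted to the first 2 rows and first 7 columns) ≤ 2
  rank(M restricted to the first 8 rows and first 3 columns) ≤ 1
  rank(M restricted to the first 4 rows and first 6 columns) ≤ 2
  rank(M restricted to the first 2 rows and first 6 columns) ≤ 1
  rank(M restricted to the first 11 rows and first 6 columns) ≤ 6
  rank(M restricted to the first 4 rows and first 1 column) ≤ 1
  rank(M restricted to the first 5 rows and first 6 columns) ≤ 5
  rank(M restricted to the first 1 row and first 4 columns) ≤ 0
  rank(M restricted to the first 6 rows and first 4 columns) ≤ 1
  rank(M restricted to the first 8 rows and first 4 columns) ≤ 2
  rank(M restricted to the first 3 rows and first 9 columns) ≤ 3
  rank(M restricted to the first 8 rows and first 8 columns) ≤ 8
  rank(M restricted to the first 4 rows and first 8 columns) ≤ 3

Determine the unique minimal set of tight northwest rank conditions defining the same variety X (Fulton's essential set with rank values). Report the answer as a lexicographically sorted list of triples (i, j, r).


Computing R[i][j] = min implied NW-rank bound (n=11, 26 conditions):

  0, 0, 0, 0, 1, 1, 1, 1, 1, 1, 1
  0, 0, 0, 0, 1, 1, 2, 2, 2, 2, 2
  0, 1, 1, 1, 2, 2, 3, 3, 3, 3, 3
  0, 1, 1, 1, 2, 2, 3, 3, 4, 4, 4
  0, 1, 1, 1, 2, 3, 4, 4, 5, 5, 5
  0, 1, 1, 1, 2, 3, 4, 4, 5, 5, 6
  0, 1, 1, 2, 3, 4, 5, 5, 6, 6, 7
  0, 1, 1, 2, 3, 4, 5, 6, 7, 7, 8
  0, 1, 2, 3, 4, 5, 6, 7, 8, 8, 9
  0, 1, 2, 3, 4, 5, 6, 7, 8, 9, 10
  1, 2, 3, 4, 5, 6, 7, 8, 9, 10, 11

second differences of R give the permutation w = (5, 7, 2, 9, 6, 11, 4, 8, 3, 10, 1).

Fulton essential set (9 of the 29 Rothe cells):

[(2, 4, 0), (2, 6, 1), (4, 6, 2), (4, 8, 3), (6, 4, 1), (6, 8, 4), (6, 10, 5), (8, 3, 1), (10, 1, 0)]


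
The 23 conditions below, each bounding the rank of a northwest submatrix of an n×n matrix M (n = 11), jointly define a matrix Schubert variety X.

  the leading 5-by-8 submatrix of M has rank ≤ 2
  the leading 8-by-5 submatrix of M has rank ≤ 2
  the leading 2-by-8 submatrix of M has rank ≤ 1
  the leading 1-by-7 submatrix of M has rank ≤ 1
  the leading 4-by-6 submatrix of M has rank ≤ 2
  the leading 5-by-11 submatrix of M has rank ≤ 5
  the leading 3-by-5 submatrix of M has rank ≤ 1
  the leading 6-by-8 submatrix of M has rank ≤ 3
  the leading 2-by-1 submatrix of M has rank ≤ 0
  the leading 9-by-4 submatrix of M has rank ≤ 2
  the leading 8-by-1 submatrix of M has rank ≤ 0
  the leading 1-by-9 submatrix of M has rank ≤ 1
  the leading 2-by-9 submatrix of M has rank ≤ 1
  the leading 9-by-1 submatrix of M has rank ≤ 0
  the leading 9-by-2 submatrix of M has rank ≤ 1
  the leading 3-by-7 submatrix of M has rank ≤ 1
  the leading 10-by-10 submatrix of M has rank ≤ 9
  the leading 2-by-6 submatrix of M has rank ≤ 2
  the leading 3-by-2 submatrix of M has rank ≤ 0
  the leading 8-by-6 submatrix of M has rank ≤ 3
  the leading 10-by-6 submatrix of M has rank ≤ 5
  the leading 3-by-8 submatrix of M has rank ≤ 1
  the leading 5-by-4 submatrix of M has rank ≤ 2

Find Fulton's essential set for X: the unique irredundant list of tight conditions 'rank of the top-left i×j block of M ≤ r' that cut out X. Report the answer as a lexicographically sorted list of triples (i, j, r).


Recovering R(i,j) via the rank-extension bound from the 23 conditions:

  i=1: 0  0  1  1  1  1  1  1  1  1  1
  i=2: 0  0  1  1  1  1  1  1  1  2  2
  i=3: 0  0  1  1  1  1  1  1  2  3  3
  i=4: 0  1  2  2  2  2  2  2  3  4  4
  i=5: 0  1  2  2  2  2  2  2  3  4  5
  i=6: 0  1  2  2  2  3  3  3  4  5  6
  i=7: 0  1  2  2  2  3  4  4  5  6  7
  i=8: 0  1  2  2  2  3  4  5  6  7  8
  i=9: 0  1  2  2  3  4  5  6  7  8  9
  i=10: 1  2  3  3  4  5  6  7  8  9  10
  i=11: 1  2  3  4  5  6  7  8  9  10  11

so w = (3, 10, 9, 2, 11, 6, 7, 8, 5, 1, 4).

ℓ(w)=35; the 7 essential cells (i,j,r):

[(2, 9, 1), (3, 2, 0), (3, 8, 1), (5, 8, 2), (8, 5, 2), (9, 1, 0), (9, 4, 2)]


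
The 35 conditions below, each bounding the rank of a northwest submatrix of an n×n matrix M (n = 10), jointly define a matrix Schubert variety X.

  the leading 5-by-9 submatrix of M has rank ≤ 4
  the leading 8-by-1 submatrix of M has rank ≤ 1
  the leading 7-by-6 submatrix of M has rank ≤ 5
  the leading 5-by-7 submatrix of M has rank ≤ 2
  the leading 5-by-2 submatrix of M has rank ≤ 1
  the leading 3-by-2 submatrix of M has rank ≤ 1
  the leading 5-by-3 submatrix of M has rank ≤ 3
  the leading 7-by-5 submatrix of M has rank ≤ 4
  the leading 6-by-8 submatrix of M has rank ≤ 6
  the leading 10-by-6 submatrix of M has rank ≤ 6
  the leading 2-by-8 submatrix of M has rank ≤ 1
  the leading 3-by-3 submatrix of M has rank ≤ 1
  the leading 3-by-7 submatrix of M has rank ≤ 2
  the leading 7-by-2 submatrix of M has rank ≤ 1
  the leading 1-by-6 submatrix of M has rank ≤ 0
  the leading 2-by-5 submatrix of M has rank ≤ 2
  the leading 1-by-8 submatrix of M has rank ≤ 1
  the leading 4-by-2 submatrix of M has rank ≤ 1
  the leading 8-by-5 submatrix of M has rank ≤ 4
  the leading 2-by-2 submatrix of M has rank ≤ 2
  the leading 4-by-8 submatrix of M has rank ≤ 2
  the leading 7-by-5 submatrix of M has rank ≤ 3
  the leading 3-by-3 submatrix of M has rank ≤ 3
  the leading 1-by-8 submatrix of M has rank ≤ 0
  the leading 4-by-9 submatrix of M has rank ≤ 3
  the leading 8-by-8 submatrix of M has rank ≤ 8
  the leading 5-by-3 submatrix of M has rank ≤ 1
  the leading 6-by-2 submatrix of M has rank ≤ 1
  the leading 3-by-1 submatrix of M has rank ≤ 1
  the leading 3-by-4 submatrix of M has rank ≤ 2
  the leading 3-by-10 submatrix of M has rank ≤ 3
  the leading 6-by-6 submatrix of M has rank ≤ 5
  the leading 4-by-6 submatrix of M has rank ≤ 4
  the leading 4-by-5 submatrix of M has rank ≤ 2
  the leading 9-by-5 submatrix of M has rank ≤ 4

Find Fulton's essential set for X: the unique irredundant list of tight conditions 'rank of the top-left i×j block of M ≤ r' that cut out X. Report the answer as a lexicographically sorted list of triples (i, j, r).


Computing R[i][j] = min implied NW-rank bound (n=10, 35 conditions):

  row 1: 0 0 0 0 0 0 0 0 1 1
  row 2: 1 1 1 1 1 1 1 1 2 2
  row 3: 1 1 1 2 2 2 2 2 3 3
  row 4: 1 1 1 2 2 2 2 2 3 4
  row 5: 1 1 1 2 2 2 2 3 4 5
  row 6: 1 1 2 3 3 3 3 4 5 6
  row 7: 1 1 2 3 3 4 4 5 6 7
  row 8: 1 2 3 4 4 5 5 6 7 8
  row 9: 1 2 3 4 4 5 6 7 8 9
  row 10: 1 2 3 4 5 6 7 8 9 10

hence w(1..10) = (9, 1, 4, 10, 8, 3, 6, 2, 7, 5).

7 SE-corners of the 25-cell Rothe diagram give Ess(w):

[(1, 8, 0), (4, 8, 2), (5, 3, 1), (5, 7, 2), (7, 2, 1), (7, 5, 3), (9, 5, 4)]


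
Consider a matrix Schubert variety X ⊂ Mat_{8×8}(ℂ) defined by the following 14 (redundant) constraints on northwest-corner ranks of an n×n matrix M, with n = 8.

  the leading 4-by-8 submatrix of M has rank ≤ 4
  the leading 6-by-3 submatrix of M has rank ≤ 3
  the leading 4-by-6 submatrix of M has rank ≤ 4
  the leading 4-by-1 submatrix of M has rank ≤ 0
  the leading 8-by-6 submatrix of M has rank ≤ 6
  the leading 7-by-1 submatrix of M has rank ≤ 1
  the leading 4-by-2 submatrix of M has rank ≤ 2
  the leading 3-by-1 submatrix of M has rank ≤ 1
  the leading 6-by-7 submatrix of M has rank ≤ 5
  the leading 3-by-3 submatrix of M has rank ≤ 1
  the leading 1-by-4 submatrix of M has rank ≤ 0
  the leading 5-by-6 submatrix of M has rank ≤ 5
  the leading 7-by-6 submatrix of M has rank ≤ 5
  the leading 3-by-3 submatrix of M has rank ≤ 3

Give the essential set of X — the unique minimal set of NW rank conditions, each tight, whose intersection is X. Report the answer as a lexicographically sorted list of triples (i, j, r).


Recovering R(i,j) via the rank-extension bound from the 14 conditions:

  R[1]: 0  0  0  0  1  1  1  1
  R[2]: 0  1  1  1  2  2  2  2
  R[3]: 0  1  1  2  3  3  3  3
  R[4]: 0  1  2  3  4  4  4  4
  R[5]: 1  2  3  4  5  5  5  5
  R[6]: 1  2  3  4  5  5  5  6
  R[7]: 1  2  3  4  5  5  6  7
  R[8]: 1  2  3  4  5  6  7  8

so w = (5, 2, 4, 3, 1, 8, 7, 6).

Fulton essential set (5 of the 11 Rothe cells):

[(1, 4, 0), (3, 3, 1), (4, 1, 0), (6, 7, 5), (7, 6, 5)]


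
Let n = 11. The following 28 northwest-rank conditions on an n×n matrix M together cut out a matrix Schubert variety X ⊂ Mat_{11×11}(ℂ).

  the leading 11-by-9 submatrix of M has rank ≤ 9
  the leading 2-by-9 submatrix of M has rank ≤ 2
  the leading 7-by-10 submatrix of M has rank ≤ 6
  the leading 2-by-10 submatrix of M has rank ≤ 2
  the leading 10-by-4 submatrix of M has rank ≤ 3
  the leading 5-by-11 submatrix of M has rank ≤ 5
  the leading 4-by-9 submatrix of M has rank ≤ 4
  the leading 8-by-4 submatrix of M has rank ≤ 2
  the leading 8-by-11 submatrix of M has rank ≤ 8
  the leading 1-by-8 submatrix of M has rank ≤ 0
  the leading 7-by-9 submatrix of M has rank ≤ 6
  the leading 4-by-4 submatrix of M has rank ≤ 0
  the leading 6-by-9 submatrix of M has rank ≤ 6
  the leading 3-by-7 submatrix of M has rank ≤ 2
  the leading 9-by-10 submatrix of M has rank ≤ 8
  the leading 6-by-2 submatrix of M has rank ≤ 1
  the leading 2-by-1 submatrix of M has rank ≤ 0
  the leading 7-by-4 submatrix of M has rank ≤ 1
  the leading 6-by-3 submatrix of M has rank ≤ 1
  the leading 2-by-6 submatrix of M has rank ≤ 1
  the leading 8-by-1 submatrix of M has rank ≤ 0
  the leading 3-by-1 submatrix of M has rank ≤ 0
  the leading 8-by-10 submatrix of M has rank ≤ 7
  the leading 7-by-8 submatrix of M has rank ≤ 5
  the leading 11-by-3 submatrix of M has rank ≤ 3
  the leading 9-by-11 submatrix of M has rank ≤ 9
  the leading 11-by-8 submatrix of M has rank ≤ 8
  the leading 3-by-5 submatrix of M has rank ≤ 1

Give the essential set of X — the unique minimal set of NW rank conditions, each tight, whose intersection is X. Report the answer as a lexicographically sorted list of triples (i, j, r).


Recovering R(i,j) via the rank-extension bound from the 28 conditions:

  row 1: 0 | 0 | 0 | 0 | 0 | 0 | 0 | 0 | 1 | 1 | 1
  row 2: 0 | 0 | 0 | 0 | 1 | 1 | 1 | 1 | 2 | 2 | 2
  row 3: 0 | 0 | 0 | 0 | 1 | 2 | 2 | 2 | 3 | 3 | 3
  row 4: 0 | 0 | 0 | 0 | 1 | 2 | 3 | 3 | 4 | 4 | 4
  row 5: 0 | 1 | 1 | 1 | 2 | 3 | 4 | 4 | 5 | 5 | 5
  row 6: 0 | 1 | 1 | 1 | 2 | 3 | 4 | 5 | 6 | 6 | 6
  row 7: 0 | 1 | 1 | 1 | 2 | 3 | 4 | 5 | 6 | 6 | 7
  row 8: 0 | 1 | 2 | 2 | 3 | 4 | 5 | 6 | 7 | 7 | 8
  row 9: 1 | 2 | 3 | 3 | 4 | 5 | 6 | 7 | 8 | 8 | 9
  row 10: 1 | 2 | 3 | 3 | 4 | 5 | 6 | 7 | 8 | 9 | 10
  row 11: 1 | 2 | 3 | 4 | 5 | 6 | 7 | 8 | 9 | 10 | 11

so w = (9, 5, 6, 7, 2, 8, 11, 3, 1, 10, 4).

D(w) has 30 cells with 6 SE-corners; essential set:

[(1, 8, 0), (4, 4, 0), (7, 4, 1), (7, 10, 6), (8, 1, 0), (10, 4, 3)]


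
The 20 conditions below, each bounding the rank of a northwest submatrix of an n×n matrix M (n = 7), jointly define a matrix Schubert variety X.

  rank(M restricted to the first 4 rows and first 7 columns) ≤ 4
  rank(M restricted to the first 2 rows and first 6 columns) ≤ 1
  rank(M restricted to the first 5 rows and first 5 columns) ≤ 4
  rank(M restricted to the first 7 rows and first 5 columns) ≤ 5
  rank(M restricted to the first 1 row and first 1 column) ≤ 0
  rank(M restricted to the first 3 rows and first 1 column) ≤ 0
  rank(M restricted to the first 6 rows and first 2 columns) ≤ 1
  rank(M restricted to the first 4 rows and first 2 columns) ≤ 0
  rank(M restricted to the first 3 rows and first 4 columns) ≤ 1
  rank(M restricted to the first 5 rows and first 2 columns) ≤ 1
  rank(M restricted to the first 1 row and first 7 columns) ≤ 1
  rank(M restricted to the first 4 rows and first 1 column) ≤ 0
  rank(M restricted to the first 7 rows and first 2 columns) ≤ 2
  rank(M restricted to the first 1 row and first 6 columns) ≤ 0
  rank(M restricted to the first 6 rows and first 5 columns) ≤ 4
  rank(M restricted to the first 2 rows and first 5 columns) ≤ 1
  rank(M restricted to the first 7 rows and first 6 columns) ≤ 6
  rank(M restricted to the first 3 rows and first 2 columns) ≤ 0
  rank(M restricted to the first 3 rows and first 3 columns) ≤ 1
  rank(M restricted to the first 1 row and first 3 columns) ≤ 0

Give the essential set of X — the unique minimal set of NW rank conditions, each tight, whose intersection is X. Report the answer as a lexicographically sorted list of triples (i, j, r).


Rank table r_w(7×7) implied by the 20 constraints:

  R[1]: 0 | 0 | 0 | 0 | 0 | 0 | 1
  R[2]: 0 | 0 | 1 | 1 | 1 | 1 | 2
  R[3]: 0 | 0 | 1 | 1 | 2 | 2 | 3
  R[4]: 0 | 0 | 1 | 2 | 3 | 3 | 4
  R[5]: 1 | 1 | 2 | 3 | 4 | 4 | 5
  R[6]: 1 | 1 | 2 | 3 | 4 | 5 | 6
  R[7]: 1 | 2 | 3 | 4 | 5 | 6 | 7

reading off 1-entries of Δ²R: w = (7, 3, 5, 4, 1, 6, 2).

4 SE-corners of the 14-cell Rothe diagram give Ess(w):

[(1, 6, 0), (3, 4, 1), (4, 2, 0), (6, 2, 1)]


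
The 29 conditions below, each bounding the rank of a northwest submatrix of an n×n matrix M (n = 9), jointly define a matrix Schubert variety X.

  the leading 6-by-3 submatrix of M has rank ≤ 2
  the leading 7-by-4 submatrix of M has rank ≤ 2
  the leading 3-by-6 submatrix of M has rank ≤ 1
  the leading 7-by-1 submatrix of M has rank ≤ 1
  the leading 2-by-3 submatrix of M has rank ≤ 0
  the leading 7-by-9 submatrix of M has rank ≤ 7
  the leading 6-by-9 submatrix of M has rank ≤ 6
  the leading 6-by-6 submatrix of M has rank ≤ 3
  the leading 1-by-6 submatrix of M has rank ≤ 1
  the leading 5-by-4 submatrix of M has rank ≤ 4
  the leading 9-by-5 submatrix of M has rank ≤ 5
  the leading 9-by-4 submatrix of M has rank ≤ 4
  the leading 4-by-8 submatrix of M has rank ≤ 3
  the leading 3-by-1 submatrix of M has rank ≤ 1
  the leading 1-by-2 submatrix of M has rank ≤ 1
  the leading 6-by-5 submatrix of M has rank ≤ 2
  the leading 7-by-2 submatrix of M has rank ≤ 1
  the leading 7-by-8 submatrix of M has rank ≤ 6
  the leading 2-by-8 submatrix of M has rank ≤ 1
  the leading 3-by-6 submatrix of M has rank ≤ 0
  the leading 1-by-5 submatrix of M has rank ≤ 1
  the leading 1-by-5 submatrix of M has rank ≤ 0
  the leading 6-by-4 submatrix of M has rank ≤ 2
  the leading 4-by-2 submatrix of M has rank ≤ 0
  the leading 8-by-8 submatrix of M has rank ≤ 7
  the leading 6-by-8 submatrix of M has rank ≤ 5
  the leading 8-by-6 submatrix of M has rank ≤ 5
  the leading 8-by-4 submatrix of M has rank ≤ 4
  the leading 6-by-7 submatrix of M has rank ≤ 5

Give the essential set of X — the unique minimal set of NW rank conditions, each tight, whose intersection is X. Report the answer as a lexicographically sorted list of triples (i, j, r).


Rank table r_w(9×9) implied by the 29 constraints:

  row 1: 0 | 0 | 0 | 0 | 0 | 0 | 1 | 1 | 1
  row 2: 0 | 0 | 0 | 0 | 0 | 0 | 1 | 1 | 2
  row 3: 0 | 0 | 0 | 0 | 0 | 0 | 1 | 2 | 3
  row 4: 0 | 0 | 1 | 1 | 1 | 1 | 2 | 3 | 4
  row 5: 1 | 1 | 2 | 2 | 2 | 2 | 3 | 4 | 5
  row 6: 1 | 1 | 2 | 2 | 2 | 3 | 4 | 5 | 6
  row 7: 1 | 1 | 2 | 2 | 3 | 4 | 5 | 6 | 7
  row 8: 1 | 2 | 3 | 3 | 4 | 5 | 6 | 7 | 8
  row 9: 1 | 2 | 3 | 4 | 5 | 6 | 7 | 8 | 9

giving w = (7, 9, 8, 3, 1, 6, 5, 2, 4) via Δ²R.

|D(w)|=26, |Ess(w)|=6:

[(2, 8, 1), (3, 6, 0), (4, 2, 0), (6, 5, 2), (7, 2, 1), (7, 4, 2)]


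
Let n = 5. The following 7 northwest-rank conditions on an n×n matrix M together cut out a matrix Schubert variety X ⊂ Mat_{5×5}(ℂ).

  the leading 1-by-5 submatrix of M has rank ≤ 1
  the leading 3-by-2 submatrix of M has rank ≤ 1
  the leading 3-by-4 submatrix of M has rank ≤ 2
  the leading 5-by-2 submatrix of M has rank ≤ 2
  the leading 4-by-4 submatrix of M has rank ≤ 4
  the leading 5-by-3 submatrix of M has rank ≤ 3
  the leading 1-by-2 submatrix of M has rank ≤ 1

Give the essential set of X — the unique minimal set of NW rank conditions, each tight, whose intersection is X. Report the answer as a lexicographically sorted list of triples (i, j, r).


Recovering R(i,j) via the rank-extension bound from the 7 conditions:

  R[1]: 1 1 1 1 1
  R[2]: 1 1 2 2 2
  R[3]: 1 1 2 2 3
  R[4]: 1 2 3 3 4
  R[5]: 1 2 3 4 5

second differences of R give the permutation w = (1, 3, 5, 2, 4).

Rothe diagram D(w) (3 cells), 2 SE-corners (essential conditions):

[(3, 2, 1), (3, 4, 2)]


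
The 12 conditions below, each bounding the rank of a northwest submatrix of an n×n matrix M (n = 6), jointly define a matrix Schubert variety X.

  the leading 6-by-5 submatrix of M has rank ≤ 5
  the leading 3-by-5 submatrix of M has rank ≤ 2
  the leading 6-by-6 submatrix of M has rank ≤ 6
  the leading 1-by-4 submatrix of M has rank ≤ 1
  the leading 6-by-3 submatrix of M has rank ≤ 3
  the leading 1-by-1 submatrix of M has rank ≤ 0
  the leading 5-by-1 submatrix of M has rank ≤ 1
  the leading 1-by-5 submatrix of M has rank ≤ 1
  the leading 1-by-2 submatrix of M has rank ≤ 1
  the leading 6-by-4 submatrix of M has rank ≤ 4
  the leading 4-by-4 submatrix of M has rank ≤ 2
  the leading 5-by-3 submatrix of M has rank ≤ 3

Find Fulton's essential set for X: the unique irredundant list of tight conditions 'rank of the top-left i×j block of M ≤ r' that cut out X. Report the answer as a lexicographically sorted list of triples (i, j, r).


Propagating the 12 rank bounds to every northwest block:

  i=1: 0 | 1 | 1 | 1 | 1 | 1
  i=2: 1 | 2 | 2 | 2 | 2 | 2
  i=3: 1 | 2 | 2 | 2 | 2 | 3
  i=4: 1 | 2 | 2 | 2 | 3 | 4
  i=5: 1 | 2 | 3 | 3 | 4 | 5
  i=6: 1 | 2 | 3 | 4 | 5 | 6

hence w(1..6) = (2, 1, 6, 5, 3, 4).

D(w) has 6 cells with 3 SE-corners; essential set:

[(1, 1, 0), (3, 5, 2), (4, 4, 2)]
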